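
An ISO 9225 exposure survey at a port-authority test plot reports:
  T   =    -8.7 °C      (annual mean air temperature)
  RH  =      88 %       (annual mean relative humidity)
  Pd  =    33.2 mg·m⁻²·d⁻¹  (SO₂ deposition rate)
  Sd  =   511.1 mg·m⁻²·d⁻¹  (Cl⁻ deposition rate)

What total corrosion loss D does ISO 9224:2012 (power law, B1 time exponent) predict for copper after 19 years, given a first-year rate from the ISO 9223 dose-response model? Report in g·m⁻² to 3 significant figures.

copper: f(T) = +0.126·(T−10) [T≤10 °C] = -2.3562
  SO₂ term: 0.0053·33.2^0.26·exp(0.059·88-2.3562) = 0.2246
  Cl⁻ term: 0.01025·511.1^0.27·exp(0.036·88+0.049·-8.7) = 0.8565
  sum: 0.2246 + 0.8565 → r_corr = 1.081 μm/a
Long-term exponent b (ISO 9224 Table 2, B1) = 0.667
  D(19) = 1.081 × 19^0.667 = 1.081 × 7.127 = 7.705 μm
  Mass loss = 7.705 μm × 8.96 g/cm³ = 69.04 g·m⁻²

D(19) = 69.0 g·m⁻²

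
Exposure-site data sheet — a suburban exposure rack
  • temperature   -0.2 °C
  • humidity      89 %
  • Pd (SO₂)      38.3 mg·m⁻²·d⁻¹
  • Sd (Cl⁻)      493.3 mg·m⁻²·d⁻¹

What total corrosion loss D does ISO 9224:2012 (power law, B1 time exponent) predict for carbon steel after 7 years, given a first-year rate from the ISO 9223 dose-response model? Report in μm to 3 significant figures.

D(7) = 289 μm

carbon steel: T≤10 °C ⇒ hinge +0.150·(-0.2−10) = -1.5300
  SO₂ term: 1.77·38.3^0.52·exp(0.02·89-1.5300) = 15.13
  Cl⁻ term: 0.102·493.3^0.62·exp(0.033·89+0.04·-0.2) = 89.2
  r_corr = 15.13 + 89.2 = 104.3 μm/a
Power-law: D(7) = r_corr · 7^0.523
  D(7) = 104.3 × 7^0.523 = 104.3 × 2.767 = 288.7 μm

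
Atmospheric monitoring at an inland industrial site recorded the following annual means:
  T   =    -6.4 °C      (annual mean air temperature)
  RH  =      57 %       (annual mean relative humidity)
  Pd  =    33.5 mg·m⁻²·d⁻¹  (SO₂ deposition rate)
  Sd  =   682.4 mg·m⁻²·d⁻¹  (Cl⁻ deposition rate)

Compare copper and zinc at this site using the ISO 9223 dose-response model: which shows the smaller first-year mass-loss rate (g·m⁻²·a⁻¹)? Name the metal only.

copper: temperature factor f = +0.126·(-16.4) = -2.0664
  Pd branch = 0.0053·Pd^0.26·e^(0.059·RH+f) = 0.04829 μm/a
  Cl⁻ term: 0.01025·682.4^0.27·exp(0.036·57+0.049·-6.4) = 0.3395
  r_corr = 0.04829 + 0.3395 = 0.3878 μm/a
  mass loss = 0.3878 μm/a × 8.96 g/cm³ = 3.475 g·m⁻²·a⁻¹
zinc: f(T) = +0.038·(T−10) [T≤10 °C] = -0.6232
  Pd branch = 0.0129·Pd^0.44·e^(0.046·RH+f) = 0.4464 μm/a
  Sd branch = 0.0175·Sd^0.57·e^(0.008·RH+0.085·T) = 0.661 μm/a
  sum: 0.4464 + 0.661 → r_corr = 1.107 μm/a
  mass loss = 1.107 μm/a × 7.14 g/cm³ = 7.907 g·m⁻²·a⁻¹
Ordering by g·m⁻²·a⁻¹: zinc (7.91) > copper (3.48)

copper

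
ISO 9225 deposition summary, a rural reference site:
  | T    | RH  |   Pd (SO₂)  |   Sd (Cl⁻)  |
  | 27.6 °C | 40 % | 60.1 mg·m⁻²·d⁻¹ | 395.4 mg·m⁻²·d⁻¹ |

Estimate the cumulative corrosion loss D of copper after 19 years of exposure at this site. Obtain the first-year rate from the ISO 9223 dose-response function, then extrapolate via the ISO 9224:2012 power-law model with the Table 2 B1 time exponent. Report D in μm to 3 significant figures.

D(19) = 6.28 μm

copper: f(T) = -0.080·(T−10) [T>10 °C] = -1.4080
  SO₂ term: 0.0053·60.1^0.26·exp(0.059·40-1.4080) = 0.03983
  Sd branch = 0.01025·Sd^0.27·e^(0.036·RH+0.049·T) = 0.8407 μm/a
  r_corr = 0.03983 + 0.8407 = 0.8805 μm/a
ISO 9224: D(t) = r_corr · t^b with b = 0.667 (copper, B1)
  D(19) = 0.8805 × 19^0.667 = 0.8805 × 7.127 = 6.276 μm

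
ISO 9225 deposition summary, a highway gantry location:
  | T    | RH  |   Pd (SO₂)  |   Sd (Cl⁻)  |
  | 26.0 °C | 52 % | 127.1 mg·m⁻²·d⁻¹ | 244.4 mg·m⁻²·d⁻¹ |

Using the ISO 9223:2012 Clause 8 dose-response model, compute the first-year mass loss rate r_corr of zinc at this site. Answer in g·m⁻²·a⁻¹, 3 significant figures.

zinc: temperature factor f = -0.071·(16.0) = -1.1360
  sulphur-dioxide contribution → 0.3818 μm/a
  chloride contribution → 5.555 μm/a
  total first-year rate 5.937 μm/a
Convert to mass loss: 5.937 μm/a × 7.14 g/cm³ = 42.39 g·m⁻²·a⁻¹

r_corr = 42.4 g·m⁻²·a⁻¹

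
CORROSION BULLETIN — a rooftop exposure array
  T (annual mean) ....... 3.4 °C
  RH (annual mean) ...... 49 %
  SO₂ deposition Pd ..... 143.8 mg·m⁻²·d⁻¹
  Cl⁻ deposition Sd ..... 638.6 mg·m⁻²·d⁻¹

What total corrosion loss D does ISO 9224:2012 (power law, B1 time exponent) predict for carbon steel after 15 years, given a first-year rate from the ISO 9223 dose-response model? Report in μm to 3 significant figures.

carbon steel: T≤10 °C ⇒ hinge +0.150·(3.4−10) = -0.9900
  SO₂ term: 1.77·143.8^0.52·exp(0.02·49-0.9900) = 23.21
  Cl⁻ term: 0.102·638.6^0.62·exp(0.033·49+0.04·3.4) = 32.3
  sum: 23.21 + 32.3 → r_corr = 55.51 μm/a
ISO 9224: D(t) = r_corr · t^b with b = 0.523 (carbon steel, B1)
  D(15) = 55.51 × 15^0.523 = 55.51 × 4.122 = 228.8 μm

D(15) = 229 μm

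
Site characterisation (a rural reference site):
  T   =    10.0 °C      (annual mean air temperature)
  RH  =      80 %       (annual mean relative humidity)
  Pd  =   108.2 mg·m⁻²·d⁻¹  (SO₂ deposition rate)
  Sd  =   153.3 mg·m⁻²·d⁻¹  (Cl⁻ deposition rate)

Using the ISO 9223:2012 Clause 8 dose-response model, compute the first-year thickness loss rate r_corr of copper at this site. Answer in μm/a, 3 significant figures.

copper: T≤10 °C ⇒ hinge +0.126·(10.0−10) = +0.0000
  SO₂ term: 0.0053·108.2^0.26·exp(0.059·80+0.0000) = 2.009
  Cl⁻ term: 0.01025·153.3^0.27·exp(0.036·80+0.049·10.0) = 1.16
  sum: 2.009 + 1.16 → r_corr = 3.169 μm/a

r_corr = 3.17 μm/a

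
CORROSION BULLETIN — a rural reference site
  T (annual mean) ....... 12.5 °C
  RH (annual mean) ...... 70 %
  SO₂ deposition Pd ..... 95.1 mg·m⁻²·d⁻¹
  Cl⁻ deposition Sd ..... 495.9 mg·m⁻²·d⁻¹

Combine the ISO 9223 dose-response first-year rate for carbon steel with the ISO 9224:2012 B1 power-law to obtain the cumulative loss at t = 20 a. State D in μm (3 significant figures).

carbon steel: temperature factor f = -0.054·(2.5) = -0.1350
  SO₂ term: 1.77·95.1^0.52·exp(0.02·70-0.1350) = 66.99
  Cl⁻ term: 0.102·495.9^0.62·exp(0.033·70+0.04·12.5) = 79.45
  sum: 66.99 + 79.45 → r_corr = 146.4 μm/a
Long-term exponent b (ISO 9224 Table 2, B1) = 0.523
  D(20) = 146.4 × 20^0.523 = 146.4 × 4.791 = 701.6 μm

D(20) = 702 μm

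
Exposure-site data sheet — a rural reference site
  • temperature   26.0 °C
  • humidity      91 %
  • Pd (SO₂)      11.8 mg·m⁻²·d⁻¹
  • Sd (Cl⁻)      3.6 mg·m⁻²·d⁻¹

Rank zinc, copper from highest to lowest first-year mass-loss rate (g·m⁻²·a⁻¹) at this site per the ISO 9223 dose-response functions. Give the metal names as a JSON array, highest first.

zinc: T>10 °C ⇒ hinge -0.071·(26.0−10) = -1.1360
  sulphur-dioxide contribution → 0.8069 μm/a
  chloride contribution → 0.6856 μm/a
  ⇒ r_corr(zinc) = 1.493 μm/a
  mass loss = 1.493 μm/a × 7.14 g/cm³ = 10.66 g·m⁻²·a⁻¹
copper: temperature factor f = -0.080·(16.0) = -1.2800
  sulphur-dioxide contribution → 0.6009 μm/a
  chloride contribution → 1.371 μm/a
  total first-year rate 1.972 μm/a
  mass loss = 1.972 μm/a × 8.96 g/cm³ = 17.67 g·m⁻²·a⁻¹
Ordering by g·m⁻²·a⁻¹: copper (17.7) > zinc (10.7)

["copper", "zinc"]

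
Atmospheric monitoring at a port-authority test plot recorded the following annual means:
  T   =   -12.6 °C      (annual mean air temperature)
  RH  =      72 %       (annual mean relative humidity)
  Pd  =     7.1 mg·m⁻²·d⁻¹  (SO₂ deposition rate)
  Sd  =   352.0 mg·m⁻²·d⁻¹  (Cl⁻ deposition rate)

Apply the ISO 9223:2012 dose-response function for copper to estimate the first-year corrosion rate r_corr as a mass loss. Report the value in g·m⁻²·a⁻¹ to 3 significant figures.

r_corr = 3.54 g·m⁻²·a⁻¹

copper: T≤10 °C ⇒ hinge +0.126·(-12.6−10) = -2.8476
  sulphur-dioxide contribution → 0.03579 μm/a
  chloride contribution → 0.3596 μm/a
  ⇒ r_corr(copper) = 0.3954 μm/a
Convert to mass loss: 0.3954 μm/a × 8.96 g/cm³ = 3.543 g·m⁻²·a⁻¹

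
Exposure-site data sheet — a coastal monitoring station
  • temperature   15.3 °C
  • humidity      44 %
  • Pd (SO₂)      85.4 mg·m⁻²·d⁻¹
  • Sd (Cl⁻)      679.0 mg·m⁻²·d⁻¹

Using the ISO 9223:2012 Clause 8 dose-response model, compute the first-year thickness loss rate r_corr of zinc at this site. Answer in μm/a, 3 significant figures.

zinc: f(T) = -0.071·(T−10) [T>10 °C] = -0.3763
  Pd branch = 0.0129·Pd^0.44·e^(0.046·RH+f) = 0.4743 μm/a
  Cl⁻ term: 0.0175·679.0^0.57·exp(0.008·44+0.085·15.3) = 3.757
  sum: 0.4743 + 3.757 → r_corr = 4.232 μm/a

r_corr = 4.23 μm/a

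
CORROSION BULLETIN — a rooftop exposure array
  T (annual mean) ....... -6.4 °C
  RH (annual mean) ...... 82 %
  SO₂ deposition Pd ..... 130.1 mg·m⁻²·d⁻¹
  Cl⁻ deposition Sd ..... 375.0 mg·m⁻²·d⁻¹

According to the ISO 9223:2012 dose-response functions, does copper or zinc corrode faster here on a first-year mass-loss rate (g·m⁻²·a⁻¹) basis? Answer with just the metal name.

zinc

copper: T≤10 °C ⇒ hinge +0.126·(-6.4−10) = -2.0664
  Pd branch = 0.0053·Pd^0.26·e^(0.059·RH+f) = 0.3004 μm/a
  Sd branch = 0.01025·Sd^0.27·e^(0.036·RH+0.049·T) = 0.7105 μm/a
  sum: 0.3004 + 0.7105 → r_corr = 1.011 μm/a
  mass loss = 1.011 μm/a × 8.96 g/cm³ = 9.057 g·m⁻²·a⁻¹
zinc: f(T) = +0.038·(T−10) [T≤10 °C] = -0.6232
  SO₂ term: 0.0129·130.1^0.44·exp(0.046·82-0.6232) = 2.561
  Sd branch = 0.0175·Sd^0.57·e^(0.008·RH+0.085·T) = 0.574 μm/a
  r_corr = 2.561 + 0.574 = 3.135 μm/a
  mass loss = 3.135 μm/a × 7.14 g/cm³ = 22.38 g·m⁻²·a⁻¹
Ordering by g·m⁻²·a⁻¹: zinc (22.4) > copper (9.06)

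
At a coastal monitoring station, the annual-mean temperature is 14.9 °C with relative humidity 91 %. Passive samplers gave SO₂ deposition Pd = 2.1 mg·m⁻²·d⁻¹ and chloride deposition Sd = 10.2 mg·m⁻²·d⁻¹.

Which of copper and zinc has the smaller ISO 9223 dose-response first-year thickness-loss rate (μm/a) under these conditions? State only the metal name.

zinc

copper: T>10 °C ⇒ hinge -0.080·(14.9−10) = -0.3920
  Pd branch = 0.0053·Pd^0.26·e^(0.059·RH+f) = 0.9323 μm/a
  Cl⁻ term: 0.01025·10.2^0.27·exp(0.036·91+0.049·14.9) = 1.054
  sum: 0.9323 + 1.054 → r_corr = 1.986 μm/a
zinc: f(T) = -0.071·(T−10) [T>10 °C] = -0.3479
  SO₂ term: 0.0129·2.1^0.44·exp(0.046·91-0.3479) = 0.8303
  Cl⁻ term: 0.0175·10.2^0.57·exp(0.008·91+0.085·14.9) = 0.4832
  sum: 0.8303 + 0.4832 → r_corr = 1.314 μm/a
Ordering by μm/a: copper (1.99) > zinc (1.31)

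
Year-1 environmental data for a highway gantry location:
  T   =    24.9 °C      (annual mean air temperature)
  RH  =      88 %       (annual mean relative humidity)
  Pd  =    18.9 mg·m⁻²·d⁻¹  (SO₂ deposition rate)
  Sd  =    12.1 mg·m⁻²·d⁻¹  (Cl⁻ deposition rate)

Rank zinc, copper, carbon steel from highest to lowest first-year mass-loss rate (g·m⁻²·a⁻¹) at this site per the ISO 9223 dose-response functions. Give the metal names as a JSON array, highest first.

["carbon steel", "copper", "zinc"]

zinc: T>10 °C ⇒ hinge -0.071·(24.9−10) = -1.0579
  Pd branch = 0.0129·Pd^0.44·e^(0.046·RH+f) = 0.935 μm/a
  Cl⁻ term: 0.0175·12.1^0.57·exp(0.008·88+0.085·24.9) = 1.217
  r_corr = 0.935 + 1.217 = 2.152 μm/a
  mass loss = 2.152 μm/a × 7.14 g/cm³ = 15.36 g·m⁻²·a⁻¹
copper: temperature factor f = -0.080·(14.9) = -1.1920
  Pd branch = 0.0053·Pd^0.26·e^(0.059·RH+f) = 0.6213 μm/a
  Cl⁻ term: 0.01025·12.1^0.27·exp(0.036·88+0.049·24.9) = 1.617
  r_corr = 0.6213 + 1.617 = 2.239 μm/a
  mass loss = 2.239 μm/a × 8.96 g/cm³ = 20.06 g·m⁻²·a⁻¹
carbon steel: f(T) = -0.054·(T−10) [T>10 °C] = -0.8046
  SO₂ term: 1.77·18.9^0.52·exp(0.02·88-0.8046) = 21.22
  Cl⁻ term: 0.102·12.1^0.62·exp(0.033·88+0.04·24.9) = 23.64
  sum: 21.22 + 23.64 → r_corr = 44.86 μm/a
  mass loss = 44.86 μm/a × 7.85 g/cm³ = 352.1 g·m⁻²·a⁻¹
Ordering by g·m⁻²·a⁻¹: carbon steel (352) > copper (20.1) > zinc (15.4)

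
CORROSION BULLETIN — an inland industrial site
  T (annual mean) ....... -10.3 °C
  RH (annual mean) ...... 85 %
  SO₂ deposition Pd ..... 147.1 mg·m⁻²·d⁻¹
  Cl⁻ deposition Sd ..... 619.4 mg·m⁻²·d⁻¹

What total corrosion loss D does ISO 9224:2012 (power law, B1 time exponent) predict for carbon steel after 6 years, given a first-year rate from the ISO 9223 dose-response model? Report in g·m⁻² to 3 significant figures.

carbon steel: temperature factor f = +0.150·(-20.3) = -3.0450
  Pd branch = 1.77·Pd^0.52·e^(0.02·RH+f) = 6.18 μm/a
  Cl⁻ term: 0.102·619.4^0.62·exp(0.033·85+0.04·-10.3) = 60.1
  r_corr = 6.18 + 60.1 = 66.28 μm/a
Long-term exponent b (ISO 9224 Table 2, B1) = 0.523
  D(6) = 66.28 × 6^0.523 = 66.28 × 2.553 = 169.2 μm
  Mass loss = 169.2 μm × 7.85 g/cm³ = 1328 g·m⁻²

D(6) = 1.33e+03 g·m⁻²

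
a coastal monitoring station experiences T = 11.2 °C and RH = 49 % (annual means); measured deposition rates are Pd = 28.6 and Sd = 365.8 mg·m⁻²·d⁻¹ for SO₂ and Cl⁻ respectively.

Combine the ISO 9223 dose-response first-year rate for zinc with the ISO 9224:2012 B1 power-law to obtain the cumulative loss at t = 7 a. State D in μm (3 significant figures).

zinc: temperature factor f = -0.071·(1.2) = -0.0852
  Pd branch = 0.0129·Pd^0.44·e^(0.046·RH+f) = 0.4935 μm/a
  Sd branch = 0.0175·Sd^0.57·e^(0.008·RH+0.085·T) = 1.94 μm/a
  sum: 0.4935 + 1.94 → r_corr = 2.433 μm/a
Long-term exponent b (ISO 9224 Table 2, B1) = 0.813
  D(7) = 2.433 × 7^0.813 = 2.433 × 4.865 = 11.84 μm

D(7) = 11.8 μm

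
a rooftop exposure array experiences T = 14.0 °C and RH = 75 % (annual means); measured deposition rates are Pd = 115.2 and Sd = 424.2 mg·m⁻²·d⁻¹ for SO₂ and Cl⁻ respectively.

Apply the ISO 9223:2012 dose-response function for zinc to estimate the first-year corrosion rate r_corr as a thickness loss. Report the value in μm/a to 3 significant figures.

zinc: f(T) = -0.071·(T−10) [T>10 °C] = -0.2840
  SO₂ term: 0.0129·115.2^0.44·exp(0.046·75-0.2840) = 2.469
  Sd branch = 0.0175·Sd^0.57·e^(0.008·RH+0.085·T) = 3.297 μm/a
  sum: 2.469 + 3.297 → r_corr = 5.767 μm/a

r_corr = 5.77 μm/a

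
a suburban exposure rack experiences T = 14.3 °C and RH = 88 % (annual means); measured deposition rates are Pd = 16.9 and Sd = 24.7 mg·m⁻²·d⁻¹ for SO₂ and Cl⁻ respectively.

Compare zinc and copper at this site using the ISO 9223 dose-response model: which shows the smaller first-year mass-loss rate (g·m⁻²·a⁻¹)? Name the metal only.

zinc: T>10 °C ⇒ hinge -0.071·(14.3−10) = -0.3053
  Pd branch = 0.0129·Pd^0.44·e^(0.046·RH+f) = 1.889 μm/a
  Cl⁻ term: 0.0175·24.7^0.57·exp(0.008·88+0.085·14.3) = 0.7422
  r_corr = 1.889 + 0.7422 = 2.631 μm/a
  mass loss = 2.631 μm/a × 7.14 g/cm³ = 18.79 g·m⁻²·a⁻¹
copper: temperature factor f = -0.080·(4.3) = -0.3440
  Pd branch = 0.0053·Pd^0.26·e^(0.059·RH+f) = 1.409 μm/a
  Sd branch = 0.01025·Sd^0.27·e^(0.036·RH+0.049·T) = 1.167 μm/a
  r_corr = 1.409 + 1.167 = 2.576 μm/a
  mass loss = 2.576 μm/a × 8.96 g/cm³ = 23.08 g·m⁻²·a⁻¹
Ordering by g·m⁻²·a⁻¹: copper (23.1) > zinc (18.8)

zinc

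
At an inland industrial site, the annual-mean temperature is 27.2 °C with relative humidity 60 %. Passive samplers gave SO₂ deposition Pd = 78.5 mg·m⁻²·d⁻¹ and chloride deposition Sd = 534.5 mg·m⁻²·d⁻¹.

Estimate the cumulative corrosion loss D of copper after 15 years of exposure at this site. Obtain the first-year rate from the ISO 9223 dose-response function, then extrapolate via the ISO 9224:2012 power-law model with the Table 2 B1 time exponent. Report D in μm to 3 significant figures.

D(15) = 12.1 μm

copper: f(T) = -0.080·(T−10) [T>10 °C] = -1.3760
  SO₂ term: 0.0053·78.5^0.26·exp(0.059·60-1.3760) = 0.1435
  Sd branch = 0.01025·Sd^0.27·e^(0.036·RH+0.049·T) = 1.837 μm/a
  r_corr = 0.1435 + 1.837 = 1.981 μm/a
Long-term exponent b (ISO 9224 Table 2, B1) = 0.667
  D(15) = 1.981 × 15^0.667 = 1.981 × 6.088 = 12.06 μm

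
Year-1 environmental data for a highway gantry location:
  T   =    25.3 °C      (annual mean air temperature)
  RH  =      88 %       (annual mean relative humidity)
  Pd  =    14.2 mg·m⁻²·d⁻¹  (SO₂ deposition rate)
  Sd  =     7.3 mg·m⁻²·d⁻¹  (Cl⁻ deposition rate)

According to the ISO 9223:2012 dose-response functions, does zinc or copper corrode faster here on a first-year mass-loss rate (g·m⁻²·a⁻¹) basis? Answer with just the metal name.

zinc: f(T) = -0.071·(T−10) [T>10 °C] = -1.0863
  SO₂ term: 0.0129·14.2^0.44·exp(0.046·88-1.0863) = 0.8014
  Cl⁻ term: 0.0175·7.3^0.57·exp(0.008·88+0.085·25.3) = 0.9437
  sum: 0.8014 + 0.9437 → r_corr = 1.745 μm/a
  mass loss = 1.745 μm/a × 7.14 g/cm³ = 12.46 g·m⁻²·a⁻¹
copper: f(T) = -0.080·(T−10) [T>10 °C] = -1.2240
  SO₂ term: 0.0053·14.2^0.26·exp(0.059·88-1.2240) = 0.5587
  Sd branch = 0.01025·Sd^0.27·e^(0.036·RH+0.049·T) = 1.439 μm/a
  r_corr = 0.5587 + 1.439 = 1.998 μm/a
  mass loss = 1.998 μm/a × 8.96 g/cm³ = 17.9 g·m⁻²·a⁻¹
Ordering by g·m⁻²·a⁻¹: copper (17.9) > zinc (12.5)

copper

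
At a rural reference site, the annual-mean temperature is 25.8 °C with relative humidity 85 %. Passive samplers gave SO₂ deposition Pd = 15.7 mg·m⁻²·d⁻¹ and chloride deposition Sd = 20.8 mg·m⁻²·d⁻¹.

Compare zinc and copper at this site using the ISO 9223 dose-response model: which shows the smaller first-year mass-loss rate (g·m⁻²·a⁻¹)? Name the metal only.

zinc

zinc: f(T) = -0.071·(T−10) [T>10 °C] = -1.1218
  SO₂ term: 0.0129·15.7^0.44·exp(0.046·85-1.1218) = 0.7042
  Sd branch = 0.0175·Sd^0.57·e^(0.008·RH+0.085·T) = 1.746 μm/a
  r_corr = 0.7042 + 1.746 = 2.45 μm/a
  mass loss = 2.45 μm/a × 7.14 g/cm³ = 17.49 g·m⁻²·a⁻¹
copper: T>10 °C ⇒ hinge -0.080·(25.8−10) = -1.2640
  Pd branch = 0.0053·Pd^0.26·e^(0.059·RH+f) = 0.4616 μm/a
  Sd branch = 0.01025·Sd^0.27·e^(0.036·RH+0.049·T) = 1.756 μm/a
  r_corr = 0.4616 + 1.756 = 2.218 μm/a
  mass loss = 2.218 μm/a × 8.96 g/cm³ = 19.87 g·m⁻²·a⁻¹
Ordering by g·m⁻²·a⁻¹: copper (19.9) > zinc (17.5)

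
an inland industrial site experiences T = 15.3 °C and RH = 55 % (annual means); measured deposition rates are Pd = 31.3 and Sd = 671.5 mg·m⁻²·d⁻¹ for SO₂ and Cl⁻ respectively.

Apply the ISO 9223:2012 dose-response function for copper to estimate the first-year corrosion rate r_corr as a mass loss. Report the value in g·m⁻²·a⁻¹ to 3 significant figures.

copper: temperature factor f = -0.080·(5.3) = -0.4240
  Pd branch = 0.0053·Pd^0.26·e^(0.059·RH+f) = 0.2179 μm/a
  Sd branch = 0.01025·Sd^0.27·e^(0.036·RH+0.049·T) = 0.911 μm/a
  sum: 0.2179 + 0.911 → r_corr = 1.129 μm/a
Convert to mass loss: 1.129 μm/a × 8.96 g/cm³ = 10.11 g·m⁻²·a⁻¹

r_corr = 10.1 g·m⁻²·a⁻¹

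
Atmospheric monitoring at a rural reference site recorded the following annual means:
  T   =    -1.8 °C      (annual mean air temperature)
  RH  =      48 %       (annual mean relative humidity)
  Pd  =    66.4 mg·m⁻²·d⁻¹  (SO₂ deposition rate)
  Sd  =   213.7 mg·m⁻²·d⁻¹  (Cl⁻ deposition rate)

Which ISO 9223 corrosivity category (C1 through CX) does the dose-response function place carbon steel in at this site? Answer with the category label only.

carbon steel: T≤10 °C ⇒ hinge +0.150·(-1.8−10) = -1.7700
  sulphur-dioxide contribution → 6.978 μm/a
  chloride contribution → 12.87 μm/a
  ⇒ r_corr(carbon steel) = 19.85 μm/a
19.9 μm/a falls in (1.3, 25] for carbon steel → category C2

C2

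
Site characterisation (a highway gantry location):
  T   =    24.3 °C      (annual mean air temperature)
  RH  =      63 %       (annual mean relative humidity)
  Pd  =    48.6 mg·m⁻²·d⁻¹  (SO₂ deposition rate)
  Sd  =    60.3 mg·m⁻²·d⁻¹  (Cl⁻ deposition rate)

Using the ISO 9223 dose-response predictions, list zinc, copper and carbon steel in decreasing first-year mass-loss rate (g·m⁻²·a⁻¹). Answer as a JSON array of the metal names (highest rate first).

zinc: T>10 °C ⇒ hinge -0.071·(24.3−10) = -1.0153
  Pd branch = 0.0129·Pd^0.44·e^(0.046·RH+f) = 0.4681 μm/a
  Cl⁻ term: 0.0175·60.3^0.57·exp(0.008·63+0.085·24.3) = 2.364
  r_corr = 0.4681 + 2.364 = 2.833 μm/a
  mass loss = 2.833 μm/a × 7.14 g/cm³ = 20.22 g·m⁻²·a⁻¹
copper: T>10 °C ⇒ hinge -0.080·(24.3−10) = -1.1440
  SO₂ term: 0.0053·48.6^0.26·exp(0.059·63-1.1440) = 0.1907
  Cl⁻ term: 0.01025·60.3^0.27·exp(0.036·63+0.049·24.3) = 0.9852
  sum: 0.1907 + 0.9852 → r_corr = 1.176 μm/a
  mass loss = 1.176 μm/a × 8.96 g/cm³ = 10.54 g·m⁻²·a⁻¹
carbon steel: f(T) = -0.054·(T−10) [T>10 °C] = -0.7722
  SO₂ term: 1.77·48.6^0.52·exp(0.02·63-0.7722) = 21.72
  Sd branch = 0.102·Sd^0.62·e^(0.033·RH+0.04·T) = 27.38 μm/a
  sum: 21.72 + 27.38 → r_corr = 49.1 μm/a
  mass loss = 49.1 μm/a × 7.85 g/cm³ = 385.4 g·m⁻²·a⁻¹
Ordering by g·m⁻²·a⁻¹: carbon steel (385) > zinc (20.2) > copper (10.5)

["carbon steel", "zinc", "copper"]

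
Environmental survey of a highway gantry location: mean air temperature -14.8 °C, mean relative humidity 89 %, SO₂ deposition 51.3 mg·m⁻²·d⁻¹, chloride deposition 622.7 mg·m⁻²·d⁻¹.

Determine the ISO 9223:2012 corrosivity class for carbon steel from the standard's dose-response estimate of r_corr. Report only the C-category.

carbon steel: temperature factor f = +0.150·(-24.8) = -3.7200
  Pd branch = 1.77·Pd^0.52·e^(0.02·RH+f) = 1.971 μm/a
  Sd branch = 0.102·Sd^0.62·e^(0.033·RH+0.04·T) = 57.47 μm/a
  r_corr = 1.971 + 57.47 = 59.45 μm/a
ISO 9223 Table 2 (carbon steel): 50 < 59.4 ≤ 80 μm/a ⇒ C4

C4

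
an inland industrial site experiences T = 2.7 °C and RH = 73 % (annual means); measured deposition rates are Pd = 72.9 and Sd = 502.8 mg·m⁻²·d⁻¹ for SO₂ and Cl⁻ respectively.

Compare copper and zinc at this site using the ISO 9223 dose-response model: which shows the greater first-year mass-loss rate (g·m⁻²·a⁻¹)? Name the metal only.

zinc

copper: f(T) = +0.126·(T−10) [T≤10 °C] = -0.9198
  Pd branch = 0.0053·Pd^0.26·e^(0.059·RH+f) = 0.4782 μm/a
  Sd branch = 0.01025·Sd^0.27·e^(0.036·RH+0.049·T) = 0.8687 μm/a
  r_corr = 0.4782 + 0.8687 = 1.347 μm/a
  mass loss = 1.347 μm/a × 8.96 g/cm³ = 12.07 g·m⁻²·a⁻¹
zinc: f(T) = +0.038·(T−10) [T≤10 °C] = -0.2774
  Pd branch = 0.0129·Pd^0.44·e^(0.046·RH+f) = 1.854 μm/a
  Cl⁻ term: 0.0175·502.8^0.57·exp(0.008·73+0.085·2.7) = 1.368
  sum: 1.854 + 1.368 → r_corr = 3.222 μm/a
  mass loss = 3.222 μm/a × 7.14 g/cm³ = 23.01 g·m⁻²·a⁻¹
Ordering by g·m⁻²·a⁻¹: zinc (23) > copper (12.1)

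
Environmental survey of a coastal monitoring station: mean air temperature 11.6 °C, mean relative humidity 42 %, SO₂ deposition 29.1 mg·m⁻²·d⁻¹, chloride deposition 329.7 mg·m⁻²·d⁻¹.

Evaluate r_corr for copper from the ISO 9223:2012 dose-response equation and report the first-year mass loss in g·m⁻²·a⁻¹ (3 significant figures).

copper: f(T) = -0.080·(T−10) [T>10 °C] = -0.1280
  sulphur-dioxide contribution → 0.1335 μm/a
  chloride contribution → 0.3928 μm/a
  ⇒ r_corr(copper) = 0.5263 μm/a
Convert to mass loss: 0.5263 μm/a × 8.96 g/cm³ = 4.715 g·m⁻²·a⁻¹

r_corr = 4.72 g·m⁻²·a⁻¹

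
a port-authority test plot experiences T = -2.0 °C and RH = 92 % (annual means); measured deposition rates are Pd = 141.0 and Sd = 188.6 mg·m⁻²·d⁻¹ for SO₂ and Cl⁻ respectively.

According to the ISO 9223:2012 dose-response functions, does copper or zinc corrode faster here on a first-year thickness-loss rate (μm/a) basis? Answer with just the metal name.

copper: temperature factor f = +0.126·(-12.0) = -1.5120
  sulphur-dioxide contribution → 0.9633 μm/a
  chloride contribution → 1.049 μm/a
  ⇒ r_corr(copper) = 2.013 μm/a
zinc: f(T) = +0.038·(T−10) [T≤10 °C] = -0.4560
  sulphur-dioxide contribution → 4.968 μm/a
  chloride contribution → 0.6108 μm/a
  total first-year rate 5.578 μm/a
Ordering by μm/a: zinc (5.58) > copper (2.01)

zinc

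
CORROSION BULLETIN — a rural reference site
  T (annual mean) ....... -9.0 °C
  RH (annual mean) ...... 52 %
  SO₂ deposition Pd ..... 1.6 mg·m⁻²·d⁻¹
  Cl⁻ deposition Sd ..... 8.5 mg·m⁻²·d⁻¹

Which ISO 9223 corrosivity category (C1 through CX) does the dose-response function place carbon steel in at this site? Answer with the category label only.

C2

carbon steel: temperature factor f = +0.150·(-19.0) = -2.8500
  sulphur-dioxide contribution → 0.3699 μm/a
  chloride contribution → 1.492 μm/a
  ⇒ r_corr(carbon steel) = 1.862 μm/a
1.86 μm/a falls in (1.3, 25] for carbon steel → category C2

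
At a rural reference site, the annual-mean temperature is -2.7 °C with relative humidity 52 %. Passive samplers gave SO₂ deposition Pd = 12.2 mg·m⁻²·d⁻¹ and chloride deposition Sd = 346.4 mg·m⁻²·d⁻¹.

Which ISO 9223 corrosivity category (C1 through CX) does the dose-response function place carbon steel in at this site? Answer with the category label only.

C2

carbon steel: T≤10 °C ⇒ hinge +0.150·(-2.7−10) = -1.9050
  Pd branch = 1.77·Pd^0.52·e^(0.02·RH+f) = 2.737 μm/a
  Sd branch = 0.102·Sd^0.62·e^(0.033·RH+0.04·T) = 19.12 μm/a
  sum: 2.737 + 19.12 → r_corr = 21.86 μm/a
21.9 μm/a falls in (1.3, 25] for carbon steel → category C2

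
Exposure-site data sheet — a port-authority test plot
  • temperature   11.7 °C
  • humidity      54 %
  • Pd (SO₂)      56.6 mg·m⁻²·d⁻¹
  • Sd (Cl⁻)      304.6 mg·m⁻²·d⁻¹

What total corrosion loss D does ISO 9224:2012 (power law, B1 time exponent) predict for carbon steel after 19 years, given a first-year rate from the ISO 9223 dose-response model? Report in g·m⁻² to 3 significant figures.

D(19) = 2.65e+03 g·m⁻²

carbon steel: temperature factor f = -0.054·(1.7) = -0.0918
  SO₂ term: 1.77·56.6^0.52·exp(0.02·54-0.0918) = 38.78
  Cl⁻ term: 0.102·304.6^0.62·exp(0.033·54+0.04·11.7) = 33.55
  r_corr = 38.78 + 33.55 = 72.33 μm/a
Long-term exponent b (ISO 9224 Table 2, B1) = 0.523
  D(19) = 72.33 × 19^0.523 = 72.33 × 4.664 = 337.4 μm
  Mass loss = 337.4 μm × 7.85 g/cm³ = 2648 g·m⁻²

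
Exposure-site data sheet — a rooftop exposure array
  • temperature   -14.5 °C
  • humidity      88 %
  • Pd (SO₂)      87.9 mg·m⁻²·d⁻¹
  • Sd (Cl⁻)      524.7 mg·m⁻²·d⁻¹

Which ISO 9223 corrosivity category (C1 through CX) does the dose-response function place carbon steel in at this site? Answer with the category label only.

carbon steel: temperature factor f = +0.150·(-24.5) = -3.6750
  sulphur-dioxide contribution → 2.674 μm/a
  chloride contribution → 50.61 μm/a
  total first-year rate 53.29 μm/a
Category bounds: 50…80 μm/a bracket r_corr ⇒ C4

C4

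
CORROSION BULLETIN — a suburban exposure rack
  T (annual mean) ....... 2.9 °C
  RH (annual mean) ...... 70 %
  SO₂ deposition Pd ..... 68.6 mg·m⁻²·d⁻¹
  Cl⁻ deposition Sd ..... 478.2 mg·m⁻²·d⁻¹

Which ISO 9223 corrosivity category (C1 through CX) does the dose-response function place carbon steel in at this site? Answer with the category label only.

carbon steel: f(T) = +0.150·(T−10) [T≤10 °C] = -1.0650
  sulphur-dioxide contribution → 22.3 μm/a
  chloride contribution → 52.91 μm/a
  ⇒ r_corr(carbon steel) = 75.21 μm/a
ISO 9223 Table 2 (carbon steel): 50 < 75.2 ≤ 80 μm/a ⇒ C4

C4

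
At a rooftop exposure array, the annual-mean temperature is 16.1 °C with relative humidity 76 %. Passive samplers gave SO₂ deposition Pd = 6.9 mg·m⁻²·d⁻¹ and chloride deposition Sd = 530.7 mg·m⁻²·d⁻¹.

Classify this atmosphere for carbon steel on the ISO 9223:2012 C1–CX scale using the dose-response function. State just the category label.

C5

carbon steel: f(T) = -0.054·(T−10) [T>10 °C] = -0.3294
  Pd branch = 1.77·Pd^0.52·e^(0.02·RH+f) = 15.89 μm/a
  Cl⁻ term: 0.102·530.7^0.62·exp(0.033·76+0.04·16.1) = 116.7
  sum: 15.89 + 116.7 → r_corr = 132.5 μm/a
133 μm/a falls in (80, 200] for carbon steel → category C5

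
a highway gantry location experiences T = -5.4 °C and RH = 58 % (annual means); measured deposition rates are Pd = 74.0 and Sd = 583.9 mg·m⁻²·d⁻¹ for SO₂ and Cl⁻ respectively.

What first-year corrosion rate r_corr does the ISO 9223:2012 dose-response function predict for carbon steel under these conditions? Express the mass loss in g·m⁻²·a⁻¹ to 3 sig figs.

r_corr = 268 g·m⁻²·a⁻¹

carbon steel: f(T) = +0.150·(T−10) [T≤10 °C] = -2.3100
  SO₂ term: 1.77·74.0^0.52·exp(0.02·58-2.3100) = 5.255
  Cl⁻ term: 0.102·583.9^0.62·exp(0.033·58+0.04·-5.4) = 28.92
  r_corr = 5.255 + 28.92 = 34.17 μm/a
Convert to mass loss: 34.17 μm/a × 7.85 g/cm³ = 268.3 g·m⁻²·a⁻¹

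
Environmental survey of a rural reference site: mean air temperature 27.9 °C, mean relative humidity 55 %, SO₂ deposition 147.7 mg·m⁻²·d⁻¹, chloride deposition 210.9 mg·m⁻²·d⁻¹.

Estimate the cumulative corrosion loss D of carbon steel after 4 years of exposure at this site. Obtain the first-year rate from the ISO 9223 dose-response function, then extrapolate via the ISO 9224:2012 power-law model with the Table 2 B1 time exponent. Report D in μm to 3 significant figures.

carbon steel: f(T) = -0.054·(T−10) [T>10 °C] = -0.9666
  Pd branch = 1.77·Pd^0.52·e^(0.02·RH+f) = 27.16 μm/a
  Cl⁻ term: 0.102·210.9^0.62·exp(0.033·55+0.04·27.9) = 52.78
  r_corr = 27.16 + 52.78 = 79.94 μm/a
Long-term exponent b (ISO 9224 Table 2, B1) = 0.523
  D(4) = 79.94 × 4^0.523 = 79.94 × 2.065 = 165.1 μm

D(4) = 165 μm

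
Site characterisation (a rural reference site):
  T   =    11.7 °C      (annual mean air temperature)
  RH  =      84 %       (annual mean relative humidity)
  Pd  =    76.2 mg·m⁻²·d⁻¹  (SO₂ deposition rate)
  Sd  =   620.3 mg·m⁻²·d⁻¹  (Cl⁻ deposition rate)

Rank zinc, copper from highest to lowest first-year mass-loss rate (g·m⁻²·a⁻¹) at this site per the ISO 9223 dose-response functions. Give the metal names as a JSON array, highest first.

["zinc", "copper"]

zinc: T>10 °C ⇒ hinge -0.071·(11.7−10) = -0.1207
  SO₂ term: 0.0129·76.2^0.44·exp(0.046·84-0.1207) = 3.667
  Cl⁻ term: 0.0175·620.3^0.57·exp(0.008·84+0.085·11.7) = 3.619
  sum: 3.667 + 3.619 → r_corr = 7.286 μm/a
  mass loss = 7.286 μm/a × 7.14 g/cm³ = 52.02 g·m⁻²·a⁻¹
copper: T>10 °C ⇒ hinge -0.080·(11.7−10) = -0.1360
  SO₂ term: 0.0053·76.2^0.26·exp(0.059·84-0.1360) = 2.027
  Cl⁻ term: 0.01025·620.3^0.27·exp(0.036·84+0.049·11.7) = 2.123
  sum: 2.027 + 2.123 → r_corr = 4.15 μm/a
  mass loss = 4.15 μm/a × 8.96 g/cm³ = 37.19 g·m⁻²·a⁻¹
Ordering by g·m⁻²·a⁻¹: zinc (52) > copper (37.2)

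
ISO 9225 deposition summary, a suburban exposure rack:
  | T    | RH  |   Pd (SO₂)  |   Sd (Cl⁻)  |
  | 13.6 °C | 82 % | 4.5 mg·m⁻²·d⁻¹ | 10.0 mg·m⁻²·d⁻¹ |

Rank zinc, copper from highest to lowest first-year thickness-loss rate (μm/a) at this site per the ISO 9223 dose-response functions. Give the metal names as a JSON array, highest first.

zinc: f(T) = -0.071·(T−10) [T>10 °C] = -0.2556
  SO₂ term: 0.0129·4.5^0.44·exp(0.046·82-0.2556) = 0.8417
  Sd branch = 0.0175·Sd^0.57·e^(0.008·RH+0.085·T) = 0.3981 μm/a
  sum: 0.8417 + 0.3981 → r_corr = 1.24 μm/a
copper: temperature factor f = -0.080·(3.6) = -0.2880
  Pd branch = 0.0053·Pd^0.26·e^(0.059·RH+f) = 0.7416 μm/a
  Cl⁻ term: 0.01025·10.0^0.27·exp(0.036·82+0.049·13.6) = 0.7115
  r_corr = 0.7416 + 0.7115 = 1.453 μm/a
Ordering by μm/a: copper (1.45) > zinc (1.24)

["copper", "zinc"]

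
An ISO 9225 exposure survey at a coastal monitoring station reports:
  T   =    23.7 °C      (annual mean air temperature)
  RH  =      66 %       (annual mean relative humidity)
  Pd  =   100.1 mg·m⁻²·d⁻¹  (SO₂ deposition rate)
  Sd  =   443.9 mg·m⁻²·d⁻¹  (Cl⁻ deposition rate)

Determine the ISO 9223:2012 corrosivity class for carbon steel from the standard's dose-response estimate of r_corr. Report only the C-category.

carbon steel: T>10 °C ⇒ hinge -0.054·(23.7−10) = -0.7398
  SO₂ term: 1.77·100.1^0.52·exp(0.02·66-0.7398) = 34.69
  Cl⁻ term: 0.102·443.9^0.62·exp(0.033·66+0.04·23.7) = 101.7
  r_corr = 34.69 + 101.7 = 136.4 μm/a
ISO 9223 Table 2 (carbon steel): 80 < 136 ≤ 200 μm/a ⇒ C5

C5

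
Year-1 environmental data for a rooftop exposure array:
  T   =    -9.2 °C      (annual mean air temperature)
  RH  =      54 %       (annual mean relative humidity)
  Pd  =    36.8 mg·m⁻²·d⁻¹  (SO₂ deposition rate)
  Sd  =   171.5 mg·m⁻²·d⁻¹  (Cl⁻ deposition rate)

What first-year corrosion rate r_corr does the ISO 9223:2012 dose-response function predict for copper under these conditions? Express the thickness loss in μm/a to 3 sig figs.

r_corr = 0.212 μm/a

copper: temperature factor f = +0.126·(-19.2) = -2.4192
  SO₂ term: 0.0053·36.8^0.26·exp(0.059·54-2.4192) = 0.02913
  Sd branch = 0.01025·Sd^0.27·e^(0.036·RH+0.049·T) = 0.183 μm/a
  r_corr = 0.02913 + 0.183 = 0.2121 μm/a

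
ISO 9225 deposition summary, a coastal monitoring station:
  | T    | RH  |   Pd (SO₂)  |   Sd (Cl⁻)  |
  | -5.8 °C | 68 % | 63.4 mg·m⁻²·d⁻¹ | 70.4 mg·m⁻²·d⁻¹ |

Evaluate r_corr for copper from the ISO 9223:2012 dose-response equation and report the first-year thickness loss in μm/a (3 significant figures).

r_corr = 0.399 μm/a

copper: f(T) = +0.126·(T−10) [T≤10 °C] = -1.9908
  Pd branch = 0.0053·Pd^0.26·e^(0.059·RH+f) = 0.1177 μm/a
  Cl⁻ term: 0.01025·70.4^0.27·exp(0.036·68+0.049·-5.8) = 0.2814
  sum: 0.1177 + 0.2814 → r_corr = 0.399 μm/a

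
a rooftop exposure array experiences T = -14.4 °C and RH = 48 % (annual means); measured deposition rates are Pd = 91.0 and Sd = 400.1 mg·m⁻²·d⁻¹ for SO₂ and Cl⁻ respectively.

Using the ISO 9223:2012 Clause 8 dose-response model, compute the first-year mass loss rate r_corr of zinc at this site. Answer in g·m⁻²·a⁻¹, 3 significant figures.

zinc: temperature factor f = +0.038·(-24.4) = -0.9272
  SO₂ term: 0.0129·91.0^0.44·exp(0.046·48-0.9272) = 0.3379
  Sd branch = 0.0175·Sd^0.57·e^(0.008·RH+0.085·T) = 0.2299 μm/a
  sum: 0.3379 + 0.2299 → r_corr = 0.5678 μm/a
Convert to mass loss: 0.5678 μm/a × 7.14 g/cm³ = 4.054 g·m⁻²·a⁻¹

r_corr = 4.05 g·m⁻²·a⁻¹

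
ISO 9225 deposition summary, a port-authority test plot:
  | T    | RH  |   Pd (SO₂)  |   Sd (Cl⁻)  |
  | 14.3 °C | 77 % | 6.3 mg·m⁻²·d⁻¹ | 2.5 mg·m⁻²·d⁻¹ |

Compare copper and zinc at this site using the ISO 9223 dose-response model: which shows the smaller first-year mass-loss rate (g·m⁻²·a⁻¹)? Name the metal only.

copper: f(T) = -0.080·(T−10) [T>10 °C] = -0.3440
  sulphur-dioxide contribution → 0.5698 μm/a
  chloride contribution → 0.423 μm/a
  total first-year rate 0.9928 μm/a
  mass loss = 0.9928 μm/a × 8.96 g/cm³ = 8.895 g·m⁻²·a⁻¹
zinc: T>10 °C ⇒ hinge -0.071·(14.3−10) = -0.3053
  sulphur-dioxide contribution → 0.7379 μm/a
  chloride contribution → 0.1842 μm/a
  total first-year rate 0.9221 μm/a
  mass loss = 0.9221 μm/a × 7.14 g/cm³ = 6.584 g·m⁻²·a⁻¹
Ordering by g·m⁻²·a⁻¹: copper (8.9) > zinc (6.58)

zinc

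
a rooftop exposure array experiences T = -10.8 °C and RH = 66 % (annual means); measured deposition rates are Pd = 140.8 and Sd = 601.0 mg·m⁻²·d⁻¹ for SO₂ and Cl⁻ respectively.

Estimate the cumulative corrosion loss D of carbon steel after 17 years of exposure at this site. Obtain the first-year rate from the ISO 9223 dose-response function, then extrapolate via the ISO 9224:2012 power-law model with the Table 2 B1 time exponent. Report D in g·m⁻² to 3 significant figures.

carbon steel: T≤10 °C ⇒ hinge +0.150·(-10.8−10) = -3.1200
  Pd branch = 1.77·Pd^0.52·e^(0.02·RH+f) = 3.833 μm/a
  Cl⁻ term: 0.102·601.0^0.62·exp(0.033·66+0.04·-10.8) = 30.89
  sum: 3.833 + 30.89 → r_corr = 34.72 μm/a
Long-term exponent b (ISO 9224 Table 2, B1) = 0.523
  D(17) = 34.72 × 17^0.523 = 34.72 × 4.401 = 152.8 μm
  Mass loss = 152.8 μm × 7.85 g/cm³ = 1199 g·m⁻²

D(17) = 1.20e+03 g·m⁻²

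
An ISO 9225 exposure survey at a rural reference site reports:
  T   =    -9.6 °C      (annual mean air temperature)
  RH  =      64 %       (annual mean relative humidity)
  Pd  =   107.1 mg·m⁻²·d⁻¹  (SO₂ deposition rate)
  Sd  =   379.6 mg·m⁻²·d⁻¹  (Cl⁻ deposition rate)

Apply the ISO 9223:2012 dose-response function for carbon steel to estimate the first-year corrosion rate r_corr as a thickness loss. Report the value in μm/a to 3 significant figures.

r_corr = 26.6 μm/a

carbon steel: f(T) = +0.150·(T−10) [T≤10 °C] = -2.9400
  Pd branch = 1.77·Pd^0.52·e^(0.02·RH+f) = 3.824 μm/a
  Sd branch = 0.102·Sd^0.62·e^(0.033·RH+0.04·T) = 22.82 μm/a
  r_corr = 3.824 + 22.82 = 26.64 μm/a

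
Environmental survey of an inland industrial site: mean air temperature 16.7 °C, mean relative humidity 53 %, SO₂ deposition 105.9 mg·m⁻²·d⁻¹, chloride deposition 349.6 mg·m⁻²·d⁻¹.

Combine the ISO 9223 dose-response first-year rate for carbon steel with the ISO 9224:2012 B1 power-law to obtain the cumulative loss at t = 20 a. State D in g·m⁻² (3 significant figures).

D(20) = 3.14e+03 g·m⁻²

carbon steel: f(T) = -0.054·(T−10) [T>10 °C] = -0.3618
  SO₂ term: 1.77·105.9^0.52·exp(0.02·53-0.3618) = 40.19
  Sd branch = 0.102·Sd^0.62·e^(0.033·RH+0.04·T) = 43.18 μm/a
  sum: 40.19 + 43.18 → r_corr = 83.37 μm/a
Long-term exponent b (ISO 9224 Table 2, B1) = 0.523
  D(20) = 83.37 × 20^0.523 = 83.37 × 4.791 = 399.5 μm
  Mass loss = 399.5 μm × 7.85 g/cm³ = 3136 g·m⁻²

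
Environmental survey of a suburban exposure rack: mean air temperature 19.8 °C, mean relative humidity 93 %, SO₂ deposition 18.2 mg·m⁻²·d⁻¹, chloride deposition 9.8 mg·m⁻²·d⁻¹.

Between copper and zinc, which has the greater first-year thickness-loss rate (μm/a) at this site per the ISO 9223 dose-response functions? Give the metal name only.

copper

copper: temperature factor f = -0.080·(9.8) = -0.7840
  sulphur-dioxide contribution → 1.243 μm/a
  chloride contribution → 1.425 μm/a
  ⇒ r_corr(copper) = 2.667 μm/a
zinc: temperature factor f = -0.071·(9.8) = -0.6958
  sulphur-dioxide contribution → 1.662 μm/a
  chloride contribution → 0.7279 μm/a
  total first-year rate 2.39 μm/a
Ordering by μm/a: copper (2.67) > zinc (2.39)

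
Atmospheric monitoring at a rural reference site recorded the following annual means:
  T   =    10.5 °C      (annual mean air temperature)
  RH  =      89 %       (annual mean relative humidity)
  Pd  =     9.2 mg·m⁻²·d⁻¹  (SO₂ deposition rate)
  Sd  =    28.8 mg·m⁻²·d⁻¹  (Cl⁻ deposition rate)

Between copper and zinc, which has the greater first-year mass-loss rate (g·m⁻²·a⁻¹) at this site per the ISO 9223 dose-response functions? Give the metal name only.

copper

copper: T>10 °C ⇒ hinge -0.080·(10.5−10) = -0.0400
  SO₂ term: 0.0053·9.2^0.26·exp(0.059·89-0.0400) = 1.73
  Cl⁻ term: 0.01025·28.8^0.27·exp(0.036·89+0.049·10.5) = 1.046
  sum: 1.73 + 1.046 → r_corr = 2.776 μm/a
  mass loss = 2.776 μm/a × 8.96 g/cm³ = 24.87 g·m⁻²·a⁻¹
zinc: f(T) = -0.071·(T−10) [T>10 °C] = -0.0355
  SO₂ term: 0.0129·9.2^0.44·exp(0.046·89-0.0355) = 1.983
  Cl⁻ term: 0.0175·28.8^0.57·exp(0.008·89+0.085·10.5) = 0.5912
  r_corr = 1.983 + 0.5912 = 2.574 μm/a
  mass loss = 2.574 μm/a × 7.14 g/cm³ = 18.38 g·m⁻²·a⁻¹
Ordering by g·m⁻²·a⁻¹: copper (24.9) > zinc (18.4)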